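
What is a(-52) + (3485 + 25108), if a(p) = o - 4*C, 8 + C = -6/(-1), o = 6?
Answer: 28607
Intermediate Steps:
C = -2 (C = -8 - 6/(-1) = -8 - 6*(-1) = -8 + 6 = -2)
a(p) = 14 (a(p) = 6 - 4*(-2) = 6 + 8 = 14)
a(-52) + (3485 + 25108) = 14 + (3485 + 25108) = 14 + 28593 = 28607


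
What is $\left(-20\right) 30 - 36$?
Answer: $-636$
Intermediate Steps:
$\left(-20\right) 30 - 36 = -600 - 36 = -636$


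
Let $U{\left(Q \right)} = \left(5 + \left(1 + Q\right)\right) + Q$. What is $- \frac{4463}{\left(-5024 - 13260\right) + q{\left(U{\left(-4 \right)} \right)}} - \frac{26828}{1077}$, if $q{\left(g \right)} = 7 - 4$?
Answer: $- \frac{485636017}{19688637} \approx -24.666$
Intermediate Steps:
$U{\left(Q \right)} = 6 + 2 Q$ ($U{\left(Q \right)} = \left(6 + Q\right) + Q = 6 + 2 Q$)
$q{\left(g \right)} = 3$ ($q{\left(g \right)} = 7 - 4 = 3$)
$- \frac{4463}{\left(-5024 - 13260\right) + q{\left(U{\left(-4 \right)} \right)}} - \frac{26828}{1077} = - \frac{4463}{\left(-5024 - 13260\right) + 3} - \frac{26828}{1077} = - \frac{4463}{-18284 + 3} - \frac{26828}{1077} = - \frac{4463}{-18281} - \frac{26828}{1077} = \left(-4463\right) \left(- \frac{1}{18281}\right) - \frac{26828}{1077} = \frac{4463}{18281} - \frac{26828}{1077} = - \frac{485636017}{19688637}$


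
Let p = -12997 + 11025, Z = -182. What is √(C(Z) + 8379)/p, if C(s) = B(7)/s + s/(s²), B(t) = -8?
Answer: -√5664230/51272 ≈ -0.046418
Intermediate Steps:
C(s) = -7/s (C(s) = -8/s + s/(s²) = -8/s + s/s² = -8/s + 1/s = -7/s)
p = -1972
√(C(Z) + 8379)/p = √(-7/(-182) + 8379)/(-1972) = √(-7*(-1/182) + 8379)*(-1/1972) = √(1/26 + 8379)*(-1/1972) = √(217855/26)*(-1/1972) = (√5664230/26)*(-1/1972) = -√5664230/51272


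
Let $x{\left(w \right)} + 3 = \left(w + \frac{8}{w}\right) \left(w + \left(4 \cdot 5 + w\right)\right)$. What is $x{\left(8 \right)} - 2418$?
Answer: $-2097$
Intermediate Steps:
$x{\left(w \right)} = -3 + \left(20 + 2 w\right) \left(w + \frac{8}{w}\right)$ ($x{\left(w \right)} = -3 + \left(w + \frac{8}{w}\right) \left(w + \left(4 \cdot 5 + w\right)\right) = -3 + \left(w + \frac{8}{w}\right) \left(w + \left(20 + w\right)\right) = -3 + \left(w + \frac{8}{w}\right) \left(20 + 2 w\right) = -3 + \left(20 + 2 w\right) \left(w + \frac{8}{w}\right)$)
$x{\left(8 \right)} - 2418 = \left(13 + 2 \cdot 8^{2} + 20 \cdot 8 + \frac{160}{8}\right) - 2418 = \left(13 + 2 \cdot 64 + 160 + 160 \cdot \frac{1}{8}\right) - 2418 = \left(13 + 128 + 160 + 20\right) - 2418 = 321 - 2418 = -2097$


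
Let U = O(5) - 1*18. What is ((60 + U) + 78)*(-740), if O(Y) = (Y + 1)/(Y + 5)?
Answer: -89244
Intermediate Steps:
O(Y) = (1 + Y)/(5 + Y)
U = -87/5 (U = (1 + 5)/(5 + 5) - 1*18 = 6/10 - 18 = (⅒)*6 - 18 = ⅗ - 18 = -87/5 ≈ -17.400)
((60 + U) + 78)*(-740) = ((60 - 87/5) + 78)*(-740) = (213/5 + 78)*(-740) = (603/5)*(-740) = -89244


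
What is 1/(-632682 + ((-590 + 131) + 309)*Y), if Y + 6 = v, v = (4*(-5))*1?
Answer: -1/628782 ≈ -1.5904e-6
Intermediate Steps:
v = -20 (v = -20*1 = -20)
Y = -26 (Y = -6 - 20 = -26)
1/(-632682 + ((-590 + 131) + 309)*Y) = 1/(-632682 + ((-590 + 131) + 309)*(-26)) = 1/(-632682 + (-459 + 309)*(-26)) = 1/(-632682 - 150*(-26)) = 1/(-632682 + 3900) = 1/(-628782) = -1/628782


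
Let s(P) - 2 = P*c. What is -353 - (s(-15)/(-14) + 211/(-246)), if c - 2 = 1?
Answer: -305839/861 ≈ -355.21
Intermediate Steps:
c = 3 (c = 2 + 1 = 3)
s(P) = 2 + 3*P (s(P) = 2 + P*3 = 2 + 3*P)
-353 - (s(-15)/(-14) + 211/(-246)) = -353 - ((2 + 3*(-15))/(-14) + 211/(-246)) = -353 - ((2 - 45)*(-1/14) + 211*(-1/246)) = -353 - (-43*(-1/14) - 211/246) = -353 - (43/14 - 211/246) = -353 - 1*1906/861 = -353 - 1906/861 = -305839/861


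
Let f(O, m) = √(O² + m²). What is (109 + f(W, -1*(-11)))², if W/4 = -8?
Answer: (109 + √1145)² ≈ 20403.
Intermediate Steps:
W = -32 (W = 4*(-8) = -32)
(109 + f(W, -1*(-11)))² = (109 + √((-32)² + (-1*(-11))²))² = (109 + √(1024 + 11²))² = (109 + √(1024 + 121))² = (109 + √1145)²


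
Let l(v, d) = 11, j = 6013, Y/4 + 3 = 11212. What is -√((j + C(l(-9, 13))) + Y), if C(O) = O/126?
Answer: -√89697790/42 ≈ -225.50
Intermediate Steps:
Y = 44836 (Y = -12 + 4*11212 = -12 + 44848 = 44836)
C(O) = O/126 (C(O) = O*(1/126) = O/126)
-√((j + C(l(-9, 13))) + Y) = -√((6013 + (1/126)*11) + 44836) = -√((6013 + 11/126) + 44836) = -√(757649/126 + 44836) = -√(6406985/126) = -√89697790/42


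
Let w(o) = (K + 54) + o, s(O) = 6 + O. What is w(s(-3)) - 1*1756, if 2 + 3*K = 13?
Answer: -5086/3 ≈ -1695.3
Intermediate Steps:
K = 11/3 (K = -2/3 + (1/3)*13 = -2/3 + 13/3 = 11/3 ≈ 3.6667)
w(o) = 173/3 + o (w(o) = (11/3 + 54) + o = 173/3 + o)
w(s(-3)) - 1*1756 = (173/3 + (6 - 3)) - 1*1756 = (173/3 + 3) - 1756 = 182/3 - 1756 = -5086/3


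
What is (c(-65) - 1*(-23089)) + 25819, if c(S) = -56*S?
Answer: 52548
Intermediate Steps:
(c(-65) - 1*(-23089)) + 25819 = (-56*(-65) - 1*(-23089)) + 25819 = (3640 + 23089) + 25819 = 26729 + 25819 = 52548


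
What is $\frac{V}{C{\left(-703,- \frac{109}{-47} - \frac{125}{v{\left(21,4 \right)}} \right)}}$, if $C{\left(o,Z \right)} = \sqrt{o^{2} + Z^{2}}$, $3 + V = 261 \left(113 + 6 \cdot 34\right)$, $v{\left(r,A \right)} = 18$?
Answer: $\frac{69992964 \sqrt{353728600213}}{353728600213} \approx 117.68$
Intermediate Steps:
$V = 82734$ ($V = -3 + 261 \left(113 + 6 \cdot 34\right) = -3 + 261 \left(113 + 204\right) = -3 + 261 \cdot 317 = -3 + 82737 = 82734$)
$C{\left(o,Z \right)} = \sqrt{Z^{2} + o^{2}}$
$\frac{V}{C{\left(-703,- \frac{109}{-47} - \frac{125}{v{\left(21,4 \right)}} \right)}} = \frac{82734}{\sqrt{\left(- \frac{109}{-47} - \frac{125}{18}\right)^{2} + \left(-703\right)^{2}}} = \frac{82734}{\sqrt{\left(\left(-109\right) \left(- \frac{1}{47}\right) - \frac{125}{18}\right)^{2} + 494209}} = \frac{82734}{\sqrt{\left(\frac{109}{47} - \frac{125}{18}\right)^{2} + 494209}} = \frac{82734}{\sqrt{\left(- \frac{3913}{846}\right)^{2} + 494209}} = \frac{82734}{\sqrt{\frac{15311569}{715716} + 494209}} = \frac{82734}{\sqrt{\frac{353728600213}{715716}}} = \frac{82734}{\frac{1}{846} \sqrt{353728600213}} = 82734 \frac{846 \sqrt{353728600213}}{353728600213} = \frac{69992964 \sqrt{353728600213}}{353728600213}$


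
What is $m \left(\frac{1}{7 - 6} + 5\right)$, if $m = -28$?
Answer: $-168$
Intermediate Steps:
$m \left(\frac{1}{7 - 6} + 5\right) = - 28 \left(\frac{1}{7 - 6} + 5\right) = - 28 \left(1^{-1} + 5\right) = - 28 \left(1 + 5\right) = \left(-28\right) 6 = -168$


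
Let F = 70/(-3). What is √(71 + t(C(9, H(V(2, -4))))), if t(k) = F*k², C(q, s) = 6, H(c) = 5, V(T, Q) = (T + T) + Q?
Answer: I*√769 ≈ 27.731*I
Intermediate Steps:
V(T, Q) = Q + 2*T (V(T, Q) = 2*T + Q = Q + 2*T)
F = -70/3 (F = 70*(-⅓) = -70/3 ≈ -23.333)
t(k) = -70*k²/3
√(71 + t(C(9, H(V(2, -4))))) = √(71 - 70/3*6²) = √(71 - 70/3*36) = √(71 - 840) = √(-769) = I*√769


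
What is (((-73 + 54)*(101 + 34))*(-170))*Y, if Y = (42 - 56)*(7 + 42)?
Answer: -299130300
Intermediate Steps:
Y = -686 (Y = -14*49 = -686)
(((-73 + 54)*(101 + 34))*(-170))*Y = (((-73 + 54)*(101 + 34))*(-170))*(-686) = (-19*135*(-170))*(-686) = -2565*(-170)*(-686) = 436050*(-686) = -299130300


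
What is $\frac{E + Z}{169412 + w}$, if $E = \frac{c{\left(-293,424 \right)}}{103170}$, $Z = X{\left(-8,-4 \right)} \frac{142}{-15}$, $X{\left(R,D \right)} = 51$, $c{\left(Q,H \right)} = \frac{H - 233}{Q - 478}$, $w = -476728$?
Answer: $\frac{38403877187}{24445165416120} \approx 0.001571$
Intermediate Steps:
$c{\left(Q,H \right)} = \frac{-233 + H}{-478 + Q}$
$Z = - \frac{2414}{5}$ ($Z = 51 \frac{142}{-15} = 51 \cdot 142 \left(- \frac{1}{15}\right) = 51 \left(- \frac{142}{15}\right) = - \frac{2414}{5} \approx -482.8$)
$E = - \frac{191}{79544070}$ ($E = \frac{\frac{1}{-478 - 293} \left(-233 + 424\right)}{103170} = \frac{1}{-771} \cdot 191 \cdot \frac{1}{103170} = \left(- \frac{1}{771}\right) 191 \cdot \frac{1}{103170} = \left(- \frac{191}{771}\right) \frac{1}{103170} = - \frac{191}{79544070} \approx -2.4012 \cdot 10^{-6}$)
$\frac{E + Z}{169412 + w} = \frac{- \frac{191}{79544070} - \frac{2414}{5}}{169412 - 476728} = - \frac{38403877187}{79544070 \left(-307316\right)} = \left(- \frac{38403877187}{79544070}\right) \left(- \frac{1}{307316}\right) = \frac{38403877187}{24445165416120}$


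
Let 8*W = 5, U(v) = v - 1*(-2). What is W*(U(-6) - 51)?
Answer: -275/8 ≈ -34.375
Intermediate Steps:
U(v) = 2 + v (U(v) = v + 2 = 2 + v)
W = 5/8 (W = (1/8)*5 = 5/8 ≈ 0.62500)
W*(U(-6) - 51) = 5*((2 - 6) - 51)/8 = 5*(-4 - 51)/8 = (5/8)*(-55) = -275/8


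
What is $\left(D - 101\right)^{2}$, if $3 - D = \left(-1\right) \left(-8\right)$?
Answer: $11236$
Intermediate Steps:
$D = -5$ ($D = 3 - \left(-1\right) \left(-8\right) = 3 - 8 = -5$)
$\left(D - 101\right)^{2} = \left(-5 - 101\right)^{2} = \left(-106\right)^{2} = 11236$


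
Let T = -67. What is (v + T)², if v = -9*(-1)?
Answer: 3364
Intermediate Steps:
v = 9
(v + T)² = (9 - 67)² = (-58)² = 3364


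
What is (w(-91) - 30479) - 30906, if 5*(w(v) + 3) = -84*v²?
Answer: -1002544/5 ≈ -2.0051e+5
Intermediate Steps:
w(v) = -3 - 84*v²/5 (w(v) = -3 + (-84*v²)/5 = -3 - 84*v²/5)
(w(-91) - 30479) - 30906 = ((-3 - 84/5*(-91)²) - 30479) - 30906 = ((-3 - 84/5*8281) - 30479) - 30906 = ((-3 - 695604/5) - 30479) - 30906 = (-695619/5 - 30479) - 30906 = -848014/5 - 30906 = -1002544/5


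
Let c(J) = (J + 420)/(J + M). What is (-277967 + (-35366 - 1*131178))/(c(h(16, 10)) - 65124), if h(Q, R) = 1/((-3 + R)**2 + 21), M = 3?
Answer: 93791821/13711763 ≈ 6.8402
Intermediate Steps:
h(Q, R) = 1/(21 + (-3 + R)**2)
c(J) = (420 + J)/(3 + J) (c(J) = (J + 420)/(J + 3) = (420 + J)/(3 + J))
(-277967 + (-35366 - 1*131178))/(c(h(16, 10)) - 65124) = (-277967 + (-35366 - 1*131178))/((420 + 1/(21 + (-3 + 10)**2))/(3 + 1/(21 + (-3 + 10)**2)) - 65124) = (-277967 + (-35366 - 131178))/((420 + 1/(21 + 7**2))/(3 + 1/(21 + 7**2)) - 65124) = (-277967 - 166544)/((420 + 1/(21 + 49))/(3 + 1/(21 + 49)) - 65124) = -444511/((420 + 1/70)/(3 + 1/70) - 65124) = -444511/((29401/70)/(211/70) - 65124) = -444511/((70/211)*(29401/70) - 65124) = -444511/(29401/211 - 65124) = -444511/(-13711763/211) = -444511*(-211/13711763) = 93791821/13711763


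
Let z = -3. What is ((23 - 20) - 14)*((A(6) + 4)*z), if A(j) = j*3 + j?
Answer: 924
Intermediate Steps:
A(j) = 4*j (A(j) = 3*j + j = 4*j)
((23 - 20) - 14)*((A(6) + 4)*z) = ((23 - 20) - 14)*((4*6 + 4)*(-3)) = (3 - 14)*((24 + 4)*(-3)) = -308*(-3) = -11*(-84) = 924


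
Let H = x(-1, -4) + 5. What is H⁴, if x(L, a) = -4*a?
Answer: 194481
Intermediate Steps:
H = 21 (H = -4*(-4) + 5 = 16 + 5 = 21)
H⁴ = 21⁴ = 194481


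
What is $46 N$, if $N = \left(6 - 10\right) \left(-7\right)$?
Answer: $1288$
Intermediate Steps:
$N = 28$ ($N = \left(-4\right) \left(-7\right) = 28$)
$46 N = 46 \cdot 28 = 1288$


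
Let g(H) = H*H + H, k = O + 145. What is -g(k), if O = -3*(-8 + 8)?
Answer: -21170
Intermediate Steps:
O = 0 (O = -3*0 = 0)
k = 145 (k = 0 + 145 = 145)
g(H) = H + H² (g(H) = H² + H = H + H²)
-g(k) = -145*(1 + 145) = -145*146 = -1*21170 = -21170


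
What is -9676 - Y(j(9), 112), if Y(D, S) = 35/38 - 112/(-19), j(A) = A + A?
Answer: -367947/38 ≈ -9682.8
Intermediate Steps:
j(A) = 2*A
Y(D, S) = 259/38 (Y(D, S) = 35*(1/38) - 112*(-1/19) = 35/38 + 112/19 = 259/38)
-9676 - Y(j(9), 112) = -9676 - 1*259/38 = -9676 - 259/38 = -367947/38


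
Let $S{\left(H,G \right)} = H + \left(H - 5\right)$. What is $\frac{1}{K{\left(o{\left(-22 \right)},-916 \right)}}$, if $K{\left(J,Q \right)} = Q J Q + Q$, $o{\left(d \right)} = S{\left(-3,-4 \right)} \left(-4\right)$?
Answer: $\frac{1}{36917548} \approx 2.7087 \cdot 10^{-8}$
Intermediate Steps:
$S{\left(H,G \right)} = -5 + 2 H$ ($S{\left(H,G \right)} = H + \left(-5 + H\right) = -5 + 2 H$)
$o{\left(d \right)} = 44$ ($o{\left(d \right)} = \left(-5 + 2 \left(-3\right)\right) \left(-4\right) = \left(-5 - 6\right) \left(-4\right) = \left(-11\right) \left(-4\right) = 44$)
$K{\left(J,Q \right)} = Q + J Q^{2}$ ($K{\left(J,Q \right)} = J Q Q + Q = J Q^{2} + Q = Q + J Q^{2}$)
$\frac{1}{K{\left(o{\left(-22 \right)},-916 \right)}} = \frac{1}{\left(-916\right) \left(1 + 44 \left(-916\right)\right)} = \frac{1}{\left(-916\right) \left(1 - 40304\right)} = \frac{1}{\left(-916\right) \left(-40303\right)} = \frac{1}{36917548}$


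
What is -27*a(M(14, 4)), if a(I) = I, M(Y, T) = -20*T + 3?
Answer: 2079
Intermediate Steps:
M(Y, T) = 3 - 20*T
-27*a(M(14, 4)) = -27*(3 - 20*4) = -27*(3 - 80) = -27*(-77) = 2079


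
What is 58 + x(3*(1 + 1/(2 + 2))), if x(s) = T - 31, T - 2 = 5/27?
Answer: 788/27 ≈ 29.185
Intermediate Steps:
T = 59/27 (T = 2 + 5/27 = 59/27 ≈ 2.1852)
x(s) = -778/27 (x(s) = 59/27 - 31 = -778/27)
58 + x(3*(1 + 1/(2 + 2))) = 58 - 778/27 = 788/27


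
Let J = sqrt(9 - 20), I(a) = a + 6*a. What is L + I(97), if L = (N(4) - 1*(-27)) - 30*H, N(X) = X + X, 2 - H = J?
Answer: 654 + 30*I*sqrt(11) ≈ 654.0 + 99.499*I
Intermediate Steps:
I(a) = 7*a
J = I*sqrt(11) (J = sqrt(-11) = I*sqrt(11) ≈ 3.3166*I)
H = 2 - I*sqrt(11) ≈ 2.0 - 3.3166*I
N(X) = 2*X
L = -25 + 30*I*sqrt(11) (L = (2*4 - 1*(-27)) - 30*(2 - I*sqrt(11)) = (8 + 27) + (-60 + 30*I*sqrt(11)) = 35 + (-60 + 30*I*sqrt(11)) = -25 + 30*I*sqrt(11) ≈ -25.0 + 99.499*I)
L + I(97) = (-25 + 30*I*sqrt(11)) + 7*97 = (-25 + 30*I*sqrt(11)) + 679 = 654 + 30*I*sqrt(11)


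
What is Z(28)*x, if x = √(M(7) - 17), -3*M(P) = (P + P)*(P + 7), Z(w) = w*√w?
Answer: 56*I*√5187/3 ≈ 1344.4*I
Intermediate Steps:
Z(w) = w^(3/2)
M(P) = -2*P*(7 + P)/3 (M(P) = -(P + P)*(P + 7)/3 = -2*P*(7 + P)/3)
x = I*√741/3 (x = √(-⅔*7*(7 + 7) - 17) = √(-⅔*7*14 - 17) = √(-196/3 - 17) = √(-247/3) = I*√741/3 ≈ 9.0738*I)
Z(28)*x = 28^(3/2)*(I*√741/3) = (56*√7)*(I*√741/3) = 56*I*√5187/3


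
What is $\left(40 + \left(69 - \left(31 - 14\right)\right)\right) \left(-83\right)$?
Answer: $-7636$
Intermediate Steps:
$\left(40 + \left(69 - \left(31 - 14\right)\right)\right) \left(-83\right) = \left(40 + \left(69 - 17\right)\right) \left(-83\right) = \left(40 + 52\right) \left(-83\right) = 92 \left(-83\right) = -7636$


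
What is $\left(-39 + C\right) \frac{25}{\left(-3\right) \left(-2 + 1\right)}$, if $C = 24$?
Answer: $-125$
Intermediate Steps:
$\left(-39 + C\right) \frac{25}{\left(-3\right) \left(-2 + 1\right)} = \left(-39 + 24\right) \frac{25}{\left(-3\right) \left(-2 + 1\right)} = - 15 \frac{25}{\left(-3\right) \left(-1\right)} = - 15 \cdot \frac{25}{3} = - 15 \cdot 25 \cdot \frac{1}{3} = \left(-15\right) \frac{25}{3} = -125$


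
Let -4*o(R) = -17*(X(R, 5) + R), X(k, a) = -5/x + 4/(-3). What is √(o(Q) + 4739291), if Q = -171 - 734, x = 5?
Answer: √170475654/6 ≈ 2176.1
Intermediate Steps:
X(k, a) = -7/3 (X(k, a) = -5/5 + 4/(-3) = -5*⅕ + 4*(-⅓) = -1 - 4/3 = -7/3)
Q = -905
o(R) = -119/12 + 17*R/4 (o(R) = -(-17)*(-7/3 + R)/4 = -(119/3 - 17*R)/4 = -119/12 + 17*R/4)
√(o(Q) + 4739291) = √((-119/12 + (17/4)*(-905)) + 4739291) = √((-119/12 - 15385/4) + 4739291) = √(-23137/6 + 4739291) = √(28412609/6) = √170475654/6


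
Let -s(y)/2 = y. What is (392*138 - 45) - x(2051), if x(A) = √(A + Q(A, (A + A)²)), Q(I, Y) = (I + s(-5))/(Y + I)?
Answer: 54051 - √64537430204392670/5609485 ≈ 54006.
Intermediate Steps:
s(y) = -2*y
Q(I, Y) = (10 + I)/(I + Y) (Q(I, Y) = (I - 2*(-5))/(Y + I) = (I + 10)/(I + Y) = (10 + I)/(I + Y))
x(A) = √(A + (10 + A)/(A + 4*A²)) (x(A) = √(A + (10 + A)/(A + (A + A)²)) = √(A + (10 + A)/(A + (2*A)²)) = √(A + (10 + A)/(A + 4*A²)))
(392*138 - 45) - x(2051) = (392*138 - 45) - √((10 + 2051 + 2051²*(1 + 4*2051))/(2051*(1 + 4*2051))) = (54096 - 45) - √((10 + 2051 + 4206601*(1 + 8204))/(2051*(1 + 8204))) = 54051 - √((1/2051)*(10 + 2051 + 4206601*8205)/8205) = 54051 - √((1/2051)*(1/8205)*(10 + 2051 + 34515161205)) = 54051 - √((1/2051)*(1/8205)*34515163266) = 54051 - √(11505054422/5609485) = 54051 - √64537430204392670/5609485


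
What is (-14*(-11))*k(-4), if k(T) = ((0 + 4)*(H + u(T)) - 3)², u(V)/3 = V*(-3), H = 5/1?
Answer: 3991834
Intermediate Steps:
H = 5 (H = 5*1 = 5)
u(V) = -9*V (u(V) = 3*(V*(-3)) = 3*(-3*V) = -9*V)
k(T) = (17 - 36*T)² (k(T) = ((0 + 4)*(5 - 9*T) - 3)² = (4*(5 - 9*T) - 3)² = ((20 - 36*T) - 3)² = (17 - 36*T)²)
(-14*(-11))*k(-4) = (-14*(-11))*(17 - 36*(-4))² = 154*(17 + 144)² = 154*161² = 154*25921 = 3991834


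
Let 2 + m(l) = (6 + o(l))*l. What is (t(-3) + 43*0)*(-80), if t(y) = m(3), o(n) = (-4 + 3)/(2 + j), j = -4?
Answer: -1400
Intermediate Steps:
o(n) = 1/2 (o(n) = (-4 + 3)/(2 - 4) = -1/(-2) = -1*(-1/2) = 1/2)
m(l) = -2 + 13*l/2 (m(l) = -2 + (6 + 1/2)*l = -2 + 13*l/2)
t(y) = 35/2 (t(y) = -2 + (13/2)*3 = -2 + 39/2 = 35/2)
(t(-3) + 43*0)*(-80) = (35/2 + 43*0)*(-80) = (35/2 + 0)*(-80) = (35/2)*(-80) = -1400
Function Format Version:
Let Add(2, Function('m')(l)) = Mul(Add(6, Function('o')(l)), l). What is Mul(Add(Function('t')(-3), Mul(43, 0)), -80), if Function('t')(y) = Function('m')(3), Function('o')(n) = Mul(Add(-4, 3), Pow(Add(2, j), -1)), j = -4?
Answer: -1400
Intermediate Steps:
Function('o')(n) = Rational(1, 2) (Function('o')(n) = Mul(Add(-4, 3), Pow(Add(2, -4), -1)) = Mul(-1, Pow(-2, -1)) = Mul(-1, Rational(-1, 2)) = Rational(1, 2))
Function('m')(l) = Add(-2, Mul(Rational(13, 2), l)) (Function('m')(l) = Add(-2, Mul(Add(6, Rational(1, 2)), l)) = Add(-2, Mul(Rational(13, 2), l)))
Function('t')(y) = Rational(35, 2) (Function('t')(y) = Add(-2, Mul(Rational(13, 2), 3)) = Add(-2, Rational(39, 2)) = Rational(35, 2))
Mul(Add(Function('t')(-3), Mul(43, 0)), -80) = Mul(Add(Rational(35, 2), Mul(43, 0)), -80) = Mul(Add(Rational(35, 2), 0), -80) = Mul(Rational(35, 2), -80) = -1400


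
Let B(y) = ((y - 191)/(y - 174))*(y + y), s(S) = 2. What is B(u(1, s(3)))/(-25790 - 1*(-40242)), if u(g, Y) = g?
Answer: 95/625049 ≈ 0.00015199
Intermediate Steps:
B(y) = 2*y*(-191 + y)/(-174 + y) (B(y) = ((-191 + y)/(-174 + y))*(2*y) = 2*y*(-191 + y)/(-174 + y))
B(u(1, s(3)))/(-25790 - 1*(-40242)) = (2*1*(-191 + 1)/(-174 + 1))/(-25790 - 1*(-40242)) = (2*1*(-190)/(-173))/(-25790 + 40242) = (2*1*(-1/173)*(-190))/14452 = (380/173)*(1/14452) = 95/625049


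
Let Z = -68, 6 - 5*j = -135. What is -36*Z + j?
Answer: 12381/5 ≈ 2476.2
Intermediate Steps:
j = 141/5 (j = 6/5 - ⅕*(-135) = 6/5 + 27 = 141/5 ≈ 28.200)
-36*Z + j = -36*(-68) + 141/5 = 2448 + 141/5 = 12381/5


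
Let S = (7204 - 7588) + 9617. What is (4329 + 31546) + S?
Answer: 45108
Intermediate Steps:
S = 9233 (S = -384 + 9617 = 9233)
(4329 + 31546) + S = (4329 + 31546) + 9233 = 35875 + 9233 = 45108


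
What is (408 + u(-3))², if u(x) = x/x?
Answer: 167281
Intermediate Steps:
u(x) = 1
(408 + u(-3))² = (408 + 1)² = 409² = 167281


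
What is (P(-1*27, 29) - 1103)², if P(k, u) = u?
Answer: 1153476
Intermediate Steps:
(P(-1*27, 29) - 1103)² = (29 - 1103)² = (-1074)² = 1153476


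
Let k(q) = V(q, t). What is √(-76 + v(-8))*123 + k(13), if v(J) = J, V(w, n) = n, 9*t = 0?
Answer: 246*I*√21 ≈ 1127.3*I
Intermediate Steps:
t = 0 (t = (⅑)*0 = 0)
k(q) = 0
√(-76 + v(-8))*123 + k(13) = √(-76 - 8)*123 + 0 = √(-84)*123 + 0 = (2*I*√21)*123 + 0 = 246*I*√21 + 0 = 246*I*√21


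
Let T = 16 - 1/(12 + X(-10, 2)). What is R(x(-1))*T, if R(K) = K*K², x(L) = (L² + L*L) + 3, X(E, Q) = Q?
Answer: 27875/14 ≈ 1991.1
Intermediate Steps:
x(L) = 3 + 2*L² (x(L) = (L² + L²) + 3 = 2*L² + 3 = 3 + 2*L²)
R(K) = K³
T = 223/14 (T = 16 - 1/(12 + 2) = 16 - 1/14 = 223/14 ≈ 15.929)
R(x(-1))*T = (3 + 2*(-1)²)³*(223/14) = (3 + 2*1)³*(223/14) = (3 + 2)³*(223/14) = 5³*(223/14) = 125*(223/14) = 27875/14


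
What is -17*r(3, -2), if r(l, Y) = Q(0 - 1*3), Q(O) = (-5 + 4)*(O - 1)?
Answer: -68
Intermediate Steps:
Q(O) = 1 - O (Q(O) = -(-1 + O) = 1 - O)
r(l, Y) = 4 (r(l, Y) = 1 - (0 - 1*3) = 1 - (0 - 3) = 1 - 1*(-3) = 1 + 3 = 4)
-17*r(3, -2) = -17*4 = -68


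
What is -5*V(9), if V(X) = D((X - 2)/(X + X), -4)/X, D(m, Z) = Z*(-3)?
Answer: -20/3 ≈ -6.6667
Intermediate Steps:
D(m, Z) = -3*Z
V(X) = 12/X (V(X) = (-3*(-4))/X = 12/X)
-5*V(9) = -60/9 = -5*4/3 = -20/3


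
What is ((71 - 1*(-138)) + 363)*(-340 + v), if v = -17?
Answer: -204204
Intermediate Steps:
((71 - 1*(-138)) + 363)*(-340 + v) = ((71 - 1*(-138)) + 363)*(-340 - 17) = ((71 + 138) + 363)*(-357) = (209 + 363)*(-357) = 572*(-357) = -204204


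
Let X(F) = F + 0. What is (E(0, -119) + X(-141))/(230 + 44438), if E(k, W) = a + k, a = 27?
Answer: -57/22334 ≈ -0.0025522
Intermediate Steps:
X(F) = F
E(k, W) = 27 + k
(E(0, -119) + X(-141))/(230 + 44438) = ((27 + 0) - 141)/(230 + 44438) = (27 - 141)/44668 = -114*1/44668 = -57/22334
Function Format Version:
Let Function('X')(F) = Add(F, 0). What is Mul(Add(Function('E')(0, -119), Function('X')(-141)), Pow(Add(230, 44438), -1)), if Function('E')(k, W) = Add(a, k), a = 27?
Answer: Rational(-57, 22334) ≈ -0.0025522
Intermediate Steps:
Function('X')(F) = F
Function('E')(k, W) = Add(27, k)
Mul(Add(Function('E')(0, -119), Function('X')(-141)), Pow(Add(230, 44438), -1)) = Mul(Add(Add(27, 0), -141), Pow(Add(230, 44438), -1)) = Mul(Add(27, -141), Pow(44668, -1)) = Mul(-114, Rational(1, 44668)) = Rational(-57, 22334)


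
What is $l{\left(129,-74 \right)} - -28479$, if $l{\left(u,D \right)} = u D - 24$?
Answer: $18909$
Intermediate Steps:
$l{\left(u,D \right)} = -24 + D u$ ($l{\left(u,D \right)} = D u - 24 = -24 + D u$)
$l{\left(129,-74 \right)} - -28479 = \left(-24 - 9546\right) - -28479 = \left(-24 - 9546\right) + 28479 = -9570 + 28479 = 18909$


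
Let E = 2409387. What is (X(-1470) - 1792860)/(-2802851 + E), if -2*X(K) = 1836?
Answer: 896889/196732 ≈ 4.5589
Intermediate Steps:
X(K) = -918 (X(K) = -1/2*1836 = -918)
(X(-1470) - 1792860)/(-2802851 + E) = (-918 - 1792860)/(-2802851 + 2409387) = -1793778/(-393464) = -1793778*(-1/393464) = 896889/196732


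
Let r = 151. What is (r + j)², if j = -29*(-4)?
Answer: 71289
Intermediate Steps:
j = 116
(r + j)² = (151 + 116)² = 267² = 71289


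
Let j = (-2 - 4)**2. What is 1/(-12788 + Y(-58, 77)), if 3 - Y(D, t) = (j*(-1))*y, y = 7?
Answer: -1/12533 ≈ -7.9789e-5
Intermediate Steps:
j = 36 (j = (-6)**2 = 36)
Y(D, t) = 255 (Y(D, t) = 3 - 36*(-1)*7 = 3 - (-36)*7 = 3 - 1*(-252) = 3 + 252 = 255)
1/(-12788 + Y(-58, 77)) = 1/(-12788 + 255) = 1/(-12533) = -1/12533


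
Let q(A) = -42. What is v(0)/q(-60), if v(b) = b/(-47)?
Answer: 0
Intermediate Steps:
v(b) = -b/47 (v(b) = b*(-1/47) = -b/47)
v(0)/q(-60) = -1/47*0/(-42) = 0*(-1/42) = 0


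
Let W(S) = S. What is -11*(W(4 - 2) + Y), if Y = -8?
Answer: 66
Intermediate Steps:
-11*(W(4 - 2) + Y) = -11*((4 - 2) - 8) = -11*(2 - 8) = -11*(-6) = 66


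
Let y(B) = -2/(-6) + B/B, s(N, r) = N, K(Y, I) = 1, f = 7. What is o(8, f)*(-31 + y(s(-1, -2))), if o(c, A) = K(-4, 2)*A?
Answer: -623/3 ≈ -207.67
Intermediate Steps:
y(B) = 4/3 (y(B) = -2*(-⅙) + 1 = ⅓ + 1 = 4/3)
o(c, A) = A (o(c, A) = 1*A = A)
o(8, f)*(-31 + y(s(-1, -2))) = 7*(-31 + 4/3) = 7*(-89/3) = -623/3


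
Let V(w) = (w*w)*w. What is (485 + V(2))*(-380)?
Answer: -187340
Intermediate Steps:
V(w) = w³ (V(w) = w²*w = w³)
(485 + V(2))*(-380) = (485 + 2³)*(-380) = (485 + 8)*(-380) = 493*(-380) = -187340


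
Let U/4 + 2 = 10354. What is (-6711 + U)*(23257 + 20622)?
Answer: 1522469663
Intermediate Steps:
U = 41408 (U = -8 + 4*10354 = -8 + 41416 = 41408)
(-6711 + U)*(23257 + 20622) = (-6711 + 41408)*(23257 + 20622) = 34697*43879 = 1522469663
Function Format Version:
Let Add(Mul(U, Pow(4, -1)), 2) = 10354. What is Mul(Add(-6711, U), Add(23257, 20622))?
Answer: 1522469663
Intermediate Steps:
U = 41408 (U = Add(-8, Mul(4, 10354)) = Add(-8, 41416) = 41408)
Mul(Add(-6711, U), Add(23257, 20622)) = Mul(Add(-6711, 41408), Add(23257, 20622)) = Mul(34697, 43879) = 1522469663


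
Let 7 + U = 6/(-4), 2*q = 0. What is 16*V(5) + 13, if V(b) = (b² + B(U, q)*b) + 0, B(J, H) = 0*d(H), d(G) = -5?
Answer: 413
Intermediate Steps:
q = 0 (q = (½)*0 = 0)
U = -17/2 (U = -7 + 6/(-4) = -7 + 6*(-¼) = -7 - 3/2 = -17/2 ≈ -8.5000)
B(J, H) = 0 (B(J, H) = 0*(-5) = 0)
V(b) = b² (V(b) = (b² + 0*b) + 0 = (b² + 0) + 0 = b² + 0 = b²)
16*V(5) + 13 = 16*5² + 13 = 16*25 + 13 = 400 + 13 = 413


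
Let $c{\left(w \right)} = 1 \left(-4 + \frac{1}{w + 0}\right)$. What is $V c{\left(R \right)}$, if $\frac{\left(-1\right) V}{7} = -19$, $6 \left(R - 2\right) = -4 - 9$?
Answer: $-1330$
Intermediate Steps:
$R = - \frac{1}{6}$ ($R = 2 + \frac{-4 - 9}{6} = 2 + \frac{1}{6} \left(-13\right) = 2 - \frac{13}{6} = - \frac{1}{6} \approx -0.16667$)
$V = 133$ ($V = \left(-7\right) \left(-19\right) = 133$)
$c{\left(w \right)} = -4 + \frac{1}{w}$ ($c{\left(w \right)} = 1 \left(-4 + \frac{1}{w}\right) = -4 + \frac{1}{w}$)
$V c{\left(R \right)} = 133 \left(-4 + \frac{1}{- \frac{1}{6}}\right) = 133 \left(-4 - 6\right) = 133 \left(-10\right) = -1330$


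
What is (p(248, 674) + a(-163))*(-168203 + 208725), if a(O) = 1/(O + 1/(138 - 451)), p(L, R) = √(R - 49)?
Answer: 25836563807/25510 ≈ 1.0128e+6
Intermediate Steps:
p(L, R) = √(-49 + R)
a(O) = 1/(-1/313 + O) (a(O) = 1/(O + 1/(-313)) = 1/(O - 1/313) = 1/(-1/313 + O))
(p(248, 674) + a(-163))*(-168203 + 208725) = (√(-49 + 674) + 313/(-1 + 313*(-163)))*(-168203 + 208725) = (√625 + 313/(-1 - 51019))*40522 = (25 + 313/(-51020))*40522 = (25 + 313*(-1/51020))*40522 = (25 - 313/51020)*40522 = (1275187/51020)*40522 = 25836563807/25510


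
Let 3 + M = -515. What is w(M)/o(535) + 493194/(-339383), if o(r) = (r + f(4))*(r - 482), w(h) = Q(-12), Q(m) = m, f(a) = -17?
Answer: -6772110336/4658710441 ≈ -1.4536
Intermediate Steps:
M = -518 (M = -3 - 515 = -518)
w(h) = -12
o(r) = (-482 + r)*(-17 + r) (o(r) = (r - 17)*(r - 482) = (-17 + r)*(-482 + r) = (-482 + r)*(-17 + r))
w(M)/o(535) + 493194/(-339383) = -12/(8194 + 535² - 499*535) + 493194/(-339383) = -12/(8194 + 286225 - 266965) + 493194*(-1/339383) = -12/27454 - 493194/339383 = -12*1/27454 - 493194/339383 = -6/13727 - 493194/339383 = -6772110336/4658710441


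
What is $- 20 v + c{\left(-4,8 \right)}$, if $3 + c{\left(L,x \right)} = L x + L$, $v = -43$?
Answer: $821$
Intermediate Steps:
$c{\left(L,x \right)} = -3 + L + L x$ ($c{\left(L,x \right)} = -3 + \left(L x + L\right) = -3 + \left(L + L x\right) = -3 + L + L x$)
$- 20 v + c{\left(-4,8 \right)} = \left(-20\right) \left(-43\right) - 39 = 860 - 39 = 821$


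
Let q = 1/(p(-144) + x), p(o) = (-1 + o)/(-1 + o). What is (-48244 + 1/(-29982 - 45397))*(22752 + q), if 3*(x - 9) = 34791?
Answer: -960358192866895805/874924053 ≈ -1.0976e+9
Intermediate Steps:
x = 11606 (x = 9 + (1/3)*34791 = 9 + 11597 = 11606)
p(o) = 1
q = 1/11607 (q = 1/(1 + 11606) = 1/11607 ≈ 8.6155e-5)
(-48244 + 1/(-29982 - 45397))*(22752 + q) = (-48244 + 1/(-29982 - 45397))*(22752 + 1/11607) = (-48244 + 1/(-75379))*(264082465/11607) = (-48244 - 1/75379)*(264082465/11607) = -3636584477/75379*264082465/11607 = -960358192866895805/874924053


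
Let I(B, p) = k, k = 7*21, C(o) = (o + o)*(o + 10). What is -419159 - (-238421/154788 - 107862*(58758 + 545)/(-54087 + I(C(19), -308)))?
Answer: -12069258743689/22444260 ≈ -5.3774e+5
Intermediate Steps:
C(o) = 2*o*(10 + o) (C(o) = (2*o)*(10 + o) = 2*o*(10 + o))
k = 147
I(B, p) = 147
-419159 - (-238421/154788 - 107862*(58758 + 545)/(-54087 + I(C(19), -308))) = -419159 - (-238421/154788 - 107862*(58758 + 545)/(-54087 + 147)) = -419159 - (-238421*1/154788 - 107862/((-53940/59303))) = -419159 - (-238421/154788 - 107862/((-53940*1/59303))) = -419159 - (-238421/154788 - 107862/(-1740/1913)) = -419159 - (-238421/154788 - 107862*(-1913/1740)) = -419159 - (-238421/154788 + 34390001/290) = -419159 - 1*2661545166349/22444260 = -419159 - 2661545166349/22444260 = -12069258743689/22444260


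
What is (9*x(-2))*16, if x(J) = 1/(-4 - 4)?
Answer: -18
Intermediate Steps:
x(J) = -⅛ (x(J) = 1/(-8) = -⅛)
(9*x(-2))*16 = (9*(-⅛))*16 = -9/8*16 = -18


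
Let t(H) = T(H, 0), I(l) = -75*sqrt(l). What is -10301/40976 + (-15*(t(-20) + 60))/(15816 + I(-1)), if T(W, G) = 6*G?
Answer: -351119908909/1138911898384 - 7500*I/27794609 ≈ -0.30829 - 0.00026984*I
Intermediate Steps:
t(H) = 0 (t(H) = 6*0 = 0)
-10301/40976 + (-15*(t(-20) + 60))/(15816 + I(-1)) = -10301/40976 + (-15*(0 + 60))/(15816 - 75*I) = -10301*1/40976 + (-15*60)/(15816 - 75*I) = -10301/40976 - 100*(15816 + 75*I)/27794609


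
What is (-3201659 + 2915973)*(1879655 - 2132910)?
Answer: 72351407930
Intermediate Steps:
(-3201659 + 2915973)*(1879655 - 2132910) = -285686*(-253255) = 72351407930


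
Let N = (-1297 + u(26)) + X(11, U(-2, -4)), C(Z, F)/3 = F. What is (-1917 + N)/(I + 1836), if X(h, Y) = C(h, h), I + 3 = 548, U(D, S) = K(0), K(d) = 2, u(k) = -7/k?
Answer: -82713/61906 ≈ -1.3361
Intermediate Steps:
U(D, S) = 2
I = 545 (I = -3 + 548 = 545)
C(Z, F) = 3*F
X(h, Y) = 3*h
N = -32871/26 (N = (-1297 - 7/26) + 3*11 = (-1297 - 7*1/26) + 33 = (-1297 - 7/26) + 33 = -33729/26 + 33 = -32871/26 ≈ -1264.3)
(-1917 + N)/(I + 1836) = (-1917 - 32871/26)/(545 + 1836) = -82713/26/2381 = -82713/26*1/2381 = -82713/61906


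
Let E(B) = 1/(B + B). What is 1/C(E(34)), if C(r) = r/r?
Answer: 1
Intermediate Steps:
E(B) = 1/(2*B)
C(r) = 1
1/C(E(34)) = 1/1 = 1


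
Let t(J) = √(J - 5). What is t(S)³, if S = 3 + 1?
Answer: -I ≈ -1.0*I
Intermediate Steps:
S = 4
t(J) = √(-5 + J)
t(S)³ = (√(-5 + 4))³ = (√(-1))³ = I³ = -I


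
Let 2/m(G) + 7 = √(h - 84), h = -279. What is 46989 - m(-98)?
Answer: 9679741/206 + 11*I*√3/206 ≈ 46989.0 + 0.092488*I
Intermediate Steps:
m(G) = 2/(-7 + 11*I*√3) (m(G) = 2/(-7 + √(-279 - 84)) = 2/(-7 + √(-363)) = 2/(-7 + 11*I*√3))
46989 - m(-98) = 46989 - (-7/206 - 11*I*√3/206) = 46989 + (7/206 + 11*I*√3/206) = 9679741/206 + 11*I*√3/206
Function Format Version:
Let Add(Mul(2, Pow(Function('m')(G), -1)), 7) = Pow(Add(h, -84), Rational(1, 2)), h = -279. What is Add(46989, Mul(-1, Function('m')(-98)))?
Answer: Add(Rational(9679741, 206), Mul(Rational(11, 206), I, Pow(3, Rational(1, 2)))) ≈ Add(46989., Mul(0.092488, I))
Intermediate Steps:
Function('m')(G) = Mul(2, Pow(Add(-7, Mul(11, I, Pow(3, Rational(1, 2)))), -1)) (Function('m')(G) = Mul(2, Pow(Add(-7, Pow(Add(-279, -84), Rational(1, 2))), -1)) = Mul(2, Pow(Add(-7, Pow(-363, Rational(1, 2))), -1)) = Mul(2, Pow(Add(-7, Mul(11, I, Pow(3, Rational(1, 2)))), -1)))
Add(46989, Mul(-1, Function('m')(-98))) = Add(46989, Mul(-1, Add(Rational(-7, 206), Mul(Rational(-11, 206), I, Pow(3, Rational(1, 2)))))) = Add(46989, Add(Rational(7, 206), Mul(Rational(11, 206), I, Pow(3, Rational(1, 2))))) = Add(Rational(9679741, 206), Mul(Rational(11, 206), I, Pow(3, Rational(1, 2))))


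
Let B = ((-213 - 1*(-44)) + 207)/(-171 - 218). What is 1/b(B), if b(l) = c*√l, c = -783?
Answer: I*√14782/29754 ≈ 0.0040862*I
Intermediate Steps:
B = -38/389 (B = ((-213 + 44) + 207)/(-389) = (-169 + 207)*(-1/389) = 38*(-1/389) = -38/389 ≈ -0.097686)
b(l) = -783*√l
1/b(B) = 1/(-783*I*√14782/389) = I*√14782/29754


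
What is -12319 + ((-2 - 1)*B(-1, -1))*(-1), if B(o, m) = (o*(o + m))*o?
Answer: -12325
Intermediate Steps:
B(o, m) = o²*(m + o) (B(o, m) = (o*(m + o))*o = o²*(m + o))
-12319 + ((-2 - 1)*B(-1, -1))*(-1) = -12319 + ((-2 - 1)*((-1)²*(-1 - 1)))*(-1) = -12319 - 3*(-2)*(-1) = -12319 + 6*(-1) = -12319 - 6 = -12325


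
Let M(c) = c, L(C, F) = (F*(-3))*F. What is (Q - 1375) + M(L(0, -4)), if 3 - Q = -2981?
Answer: 1561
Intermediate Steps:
L(C, F) = -3*F² (L(C, F) = (-3*F)*F = -3*F²)
Q = 2984 (Q = 3 - 1*(-2981) = 3 + 2981 = 2984)
(Q - 1375) + M(L(0, -4)) = (2984 - 1375) - 3*(-4)² = 1609 - 3*16 = 1609 - 48 = 1561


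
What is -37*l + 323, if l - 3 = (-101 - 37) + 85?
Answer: 2173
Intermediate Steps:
l = -50 (l = 3 + ((-101 - 37) + 85) = 3 + (-138 + 85) = 3 - 53 = -50)
-37*l + 323 = -37*(-50) + 323 = 1850 + 323 = 2173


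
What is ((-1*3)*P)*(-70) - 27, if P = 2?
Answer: 393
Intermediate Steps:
((-1*3)*P)*(-70) - 27 = (-1*3*2)*(-70) - 27 = -3*2*(-70) - 27 = -6*(-70) - 27 = 420 - 27 = 393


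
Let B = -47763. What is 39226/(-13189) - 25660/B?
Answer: -139556518/57267837 ≈ -2.4369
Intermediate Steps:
39226/(-13189) - 25660/B = 39226/(-13189) - 25660/(-47763) = 39226*(-1/13189) - 25660*(-1/47763) = -3566/1199 + 25660/47763 = -139556518/57267837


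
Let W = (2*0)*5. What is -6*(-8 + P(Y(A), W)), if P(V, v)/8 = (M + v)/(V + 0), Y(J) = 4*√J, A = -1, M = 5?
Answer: 48 + 60*I ≈ 48.0 + 60.0*I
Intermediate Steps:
W = 0 (W = 0*5 = 0)
P(V, v) = 8*(5 + v)/V (P(V, v) = 8*((5 + v)/(V + 0)) = 8*((5 + v)/V) = 8*(5 + v)/V)
-6*(-8 + P(Y(A), W)) = -6*(-8 + 8*(5 + 0)/((4*√(-1)))) = -6*(-8 + 8*5/(4*I)) = -6*(-8 + 8*(-I/4)*5) = -6*(-8 - 10*I) = 48 + 60*I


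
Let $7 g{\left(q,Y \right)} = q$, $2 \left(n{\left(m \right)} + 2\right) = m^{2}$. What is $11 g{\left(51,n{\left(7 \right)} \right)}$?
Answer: $\frac{561}{7} \approx 80.143$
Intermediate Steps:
$n{\left(m \right)} = -2 + \frac{m^{2}}{2}$
$g{\left(q,Y \right)} = \frac{q}{7}$
$11 g{\left(51,n{\left(7 \right)} \right)} = 11 \cdot \frac{1}{7} \cdot 51 = 11 \cdot \frac{51}{7} = \frac{561}{7}$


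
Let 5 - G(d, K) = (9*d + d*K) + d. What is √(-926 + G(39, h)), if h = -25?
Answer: 4*I*√21 ≈ 18.33*I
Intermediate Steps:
G(d, K) = 5 - 10*d - K*d (G(d, K) = 5 - ((9*d + d*K) + d) = 5 - ((9*d + K*d) + d) = 5 - (10*d + K*d) = 5 + (-10*d - K*d) = 5 - 10*d - K*d)
√(-926 + G(39, h)) = √(-926 + (5 - 10*39 - 1*(-25)*39)) = √(-926 + (5 - 390 + 975)) = √(-926 + 590) = √(-336) = 4*I*√21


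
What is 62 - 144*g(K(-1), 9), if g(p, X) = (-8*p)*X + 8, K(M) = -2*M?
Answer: 19646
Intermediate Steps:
g(p, X) = 8 - 8*X*p (g(p, X) = -8*X*p + 8 = 8 - 8*X*p)
62 - 144*g(K(-1), 9) = 62 - 144*(8 - 8*9*(-2*(-1))) = 62 - 144*(8 - 8*9*2) = 62 - 144*(8 - 144) = 62 - 144*(-136) = 62 + 19584 = 19646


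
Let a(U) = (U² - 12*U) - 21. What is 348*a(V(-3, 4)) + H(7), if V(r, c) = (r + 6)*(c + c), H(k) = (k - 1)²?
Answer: 92952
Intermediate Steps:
H(k) = (-1 + k)²
V(r, c) = 2*c*(6 + r) (V(r, c) = (6 + r)*(2*c) = 2*c*(6 + r))
a(U) = -21 + U² - 12*U
348*a(V(-3, 4)) + H(7) = 348*(-21 + (2*4*(6 - 3))² - 24*4*(6 - 3)) + (-1 + 7)² = 348*(-21 + (2*4*3)² - 24*4*3) + 6² = 348*(-21 + 24² - 12*24) + 36 = 348*(-21 + 576 - 288) + 36 = 348*267 + 36 = 92916 + 36 = 92952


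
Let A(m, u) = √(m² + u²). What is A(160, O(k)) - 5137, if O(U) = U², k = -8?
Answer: -5137 + 32*√29 ≈ -4964.7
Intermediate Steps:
A(160, O(k)) - 5137 = √(160² + ((-8)²)²) - 5137 = √(25600 + 64²) - 5137 = √(25600 + 4096) - 5137 = √29696 - 5137 = 32*√29 - 5137 = -5137 + 32*√29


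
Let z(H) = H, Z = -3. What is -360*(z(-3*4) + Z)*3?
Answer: 16200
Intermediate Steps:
-360*(z(-3*4) + Z)*3 = -360*(-3*4 - 3)*3 = -360*(-12 - 3)*3 = -(-5400)*3 = -360*(-45) = 16200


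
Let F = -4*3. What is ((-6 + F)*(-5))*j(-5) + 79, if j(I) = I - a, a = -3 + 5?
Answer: -551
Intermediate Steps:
F = -12
a = 2
j(I) = -2 + I (j(I) = I - 1*2 = I - 2 = -2 + I)
((-6 + F)*(-5))*j(-5) + 79 = ((-6 - 12)*(-5))*(-2 - 5) + 79 = -18*(-5)*(-7) + 79 = 90*(-7) + 79 = -630 + 79 = -551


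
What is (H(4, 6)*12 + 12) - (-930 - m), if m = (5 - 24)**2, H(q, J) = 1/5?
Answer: 6527/5 ≈ 1305.4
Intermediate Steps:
H(q, J) = 1/5
m = 361 (m = (-19)**2 = 361)
(H(4, 6)*12 + 12) - (-930 - m) = ((1/5)*12 + 12) - (-930 - 1*361) = (12/5 + 12) - (-930 - 361) = 72/5 - 1*(-1291) = 72/5 + 1291 = 6527/5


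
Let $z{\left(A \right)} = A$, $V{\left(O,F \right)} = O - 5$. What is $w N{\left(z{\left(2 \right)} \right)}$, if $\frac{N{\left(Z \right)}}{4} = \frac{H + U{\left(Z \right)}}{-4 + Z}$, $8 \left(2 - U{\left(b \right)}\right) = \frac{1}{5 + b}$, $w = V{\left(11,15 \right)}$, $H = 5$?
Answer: $- \frac{1173}{14} \approx -83.786$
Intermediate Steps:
$V{\left(O,F \right)} = -5 + O$ ($V{\left(O,F \right)} = O - 5 = -5 + O$)
$w = 6$ ($w = -5 + 11 = 6$)
$U{\left(b \right)} = 2 - \frac{1}{8 \left(5 + b\right)}$
$N{\left(Z \right)} = \frac{4 \left(5 + \frac{79 + 16 Z}{8 \left(5 + Z\right)}\right)}{-4 + Z}$ ($N{\left(Z \right)} = 4 \frac{5 + \frac{79 + 16 Z}{8 \left(5 + Z\right)}}{-4 + Z} = \frac{4 \left(5 + \frac{79 + 16 Z}{8 \left(5 + Z\right)}\right)}{-4 + Z}$)
$w N{\left(z{\left(2 \right)} \right)} = 6 \frac{279 + 56 \cdot 2}{2 \left(-4 + 2\right) \left(5 + 2\right)} = 6 \frac{279 + 112}{2 \left(-2\right) 7} = 6 \cdot \frac{1}{2} \left(- \frac{1}{2}\right) \frac{1}{7} \cdot 391 = 6 \left(- \frac{391}{28}\right) = - \frac{1173}{14}$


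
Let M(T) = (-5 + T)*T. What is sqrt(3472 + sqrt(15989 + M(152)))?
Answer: sqrt(3472 + sqrt(38333)) ≈ 60.562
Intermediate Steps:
M(T) = T*(-5 + T)
sqrt(3472 + sqrt(15989 + M(152))) = sqrt(3472 + sqrt(15989 + 152*(-5 + 152))) = sqrt(3472 + sqrt(15989 + 152*147)) = sqrt(3472 + sqrt(15989 + 22344)) = sqrt(3472 + sqrt(38333))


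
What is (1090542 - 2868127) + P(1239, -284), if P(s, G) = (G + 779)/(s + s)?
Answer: -1468285045/826 ≈ -1.7776e+6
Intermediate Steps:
P(s, G) = (779 + G)/(2*s) (P(s, G) = (779 + G)/((2*s)) = (779 + G)*(1/(2*s)) = (779 + G)/(2*s))
(1090542 - 2868127) + P(1239, -284) = (1090542 - 2868127) + (1/2)*(779 - 284)/1239 = -1777585 + (1/2)*(1/1239)*495 = -1777585 + 165/826 = -1468285045/826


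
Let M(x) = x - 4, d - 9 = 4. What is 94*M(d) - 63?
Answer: 783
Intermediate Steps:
d = 13 (d = 9 + 4 = 13)
M(x) = -4 + x
94*M(d) - 63 = 94*(-4 + 13) - 63 = 94*9 - 63 = 846 - 63 = 783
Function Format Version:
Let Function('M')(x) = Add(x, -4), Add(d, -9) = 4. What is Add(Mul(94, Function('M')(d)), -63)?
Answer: 783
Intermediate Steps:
d = 13 (d = Add(9, 4) = 13)
Function('M')(x) = Add(-4, x)
Add(Mul(94, Function('M')(d)), -63) = Add(Mul(94, Add(-4, 13)), -63) = Add(Mul(94, 9), -63) = Add(846, -63) = 783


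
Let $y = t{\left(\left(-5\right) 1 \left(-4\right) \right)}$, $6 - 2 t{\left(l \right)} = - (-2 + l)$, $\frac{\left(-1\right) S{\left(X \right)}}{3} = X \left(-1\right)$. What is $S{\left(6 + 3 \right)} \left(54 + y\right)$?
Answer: $1782$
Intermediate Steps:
$S{\left(X \right)} = 3 X$ ($S{\left(X \right)} = - 3 X \left(-1\right) = - 3 \left(- X\right) = 3 X$)
$t{\left(l \right)} = 2 + \frac{l}{2}$ ($t{\left(l \right)} = 3 - \frac{\left(-1\right) \left(-2 + l\right)}{2} = 3 - \frac{2 - l}{2} = 3 + \left(-1 + \frac{l}{2}\right) = 2 + \frac{l}{2}$)
$y = 12$ ($y = 2 + \frac{\left(-5\right) 1 \left(-4\right)}{2} = 2 + \frac{\left(-5\right) \left(-4\right)}{2} = 2 + \frac{1}{2} \cdot 20 = 2 + 10 = 12$)
$S{\left(6 + 3 \right)} \left(54 + y\right) = 3 \left(6 + 3\right) \left(54 + 12\right) = 3 \cdot 9 \cdot 66 = 27 \cdot 66 = 1782$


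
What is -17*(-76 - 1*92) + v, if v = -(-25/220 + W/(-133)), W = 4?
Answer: 16714153/5852 ≈ 2856.1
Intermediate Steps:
v = 841/5852 (v = -(-25/220 + 4/(-133)) = -(-25*1/220 + 4*(-1/133)) = -(-5/44 - 4/133) = -1*(-841/5852) = 841/5852 ≈ 0.14371)
-17*(-76 - 1*92) + v = -17*(-76 - 1*92) + 841/5852 = -17*(-76 - 92) + 841/5852 = -17*(-168) + 841/5852 = 2856 + 841/5852 = 16714153/5852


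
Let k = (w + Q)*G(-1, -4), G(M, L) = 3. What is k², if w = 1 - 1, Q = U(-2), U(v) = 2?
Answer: 36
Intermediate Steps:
Q = 2
w = 0
k = 6 (k = (0 + 2)*3 = 2*3 = 6)
k² = 6² = 36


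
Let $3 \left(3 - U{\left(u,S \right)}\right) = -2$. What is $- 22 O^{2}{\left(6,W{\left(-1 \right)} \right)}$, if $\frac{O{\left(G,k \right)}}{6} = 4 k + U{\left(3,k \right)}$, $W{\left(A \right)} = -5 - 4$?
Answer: $-827992$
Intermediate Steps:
$U{\left(u,S \right)} = \frac{11}{3}$ ($U{\left(u,S \right)} = 3 - - \frac{2}{3} = 3 + \frac{2}{3} = \frac{11}{3}$)
$W{\left(A \right)} = -9$ ($W{\left(A \right)} = -5 - 4 = -9$)
$O{\left(G,k \right)} = 22 + 24 k$ ($O{\left(G,k \right)} = 6 \left(4 k + \frac{11}{3}\right) = 6 \left(\frac{11}{3} + 4 k\right) = 22 + 24 k$)
$- 22 O^{2}{\left(6,W{\left(-1 \right)} \right)} = - 22 \left(22 + 24 \left(-9\right)\right)^{2} = - 22 \left(22 - 216\right)^{2} = - 22 \left(-194\right)^{2} = \left(-22\right) 37636 = -827992$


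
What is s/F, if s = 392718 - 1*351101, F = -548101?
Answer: -41617/548101 ≈ -0.075929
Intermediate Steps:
s = 41617 (s = 392718 - 351101 = 41617)
s/F = 41617/(-548101) = 41617*(-1/548101) = -41617/548101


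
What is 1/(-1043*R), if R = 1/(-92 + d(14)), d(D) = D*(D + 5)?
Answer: -174/1043 ≈ -0.16683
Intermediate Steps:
d(D) = D*(5 + D)
R = 1/174 (R = 1/(-92 + 14*(5 + 14)) = 1/(-92 + 14*19) = 1/(-92 + 266) = 1/174 ≈ 0.0057471)
1/(-1043*R) = 1/(-1043*1/174) = 1/(-1043/174) = -174/1043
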